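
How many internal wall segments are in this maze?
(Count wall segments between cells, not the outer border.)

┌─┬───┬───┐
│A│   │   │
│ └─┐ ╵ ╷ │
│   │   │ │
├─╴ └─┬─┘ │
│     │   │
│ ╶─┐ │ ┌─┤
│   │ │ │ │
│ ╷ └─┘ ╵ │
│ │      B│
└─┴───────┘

Counting internal wall segments:
Total internal walls: 16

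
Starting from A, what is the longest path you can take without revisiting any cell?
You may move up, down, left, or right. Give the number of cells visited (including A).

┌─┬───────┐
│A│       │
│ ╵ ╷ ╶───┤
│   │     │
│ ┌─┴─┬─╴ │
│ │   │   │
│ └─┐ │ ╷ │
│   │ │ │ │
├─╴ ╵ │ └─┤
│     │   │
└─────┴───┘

Finding longest simple path using DFS:
Start: (0, 0)
Longest path visits 13 cells
Path: A → down → right → up → right → down → right → right → down → left → down → down → right

Solution:

┌─┬───────┐
│A│↱ ↓    │
│ ╵ ╷ ╶───┤
│↳ ↑│↳ → ↓│
│ ┌─┴─┬─╴ │
│ │   │↓ ↲│
│ └─┐ │ ╷ │
│   │ │↓│ │
├─╴ ╵ │ └─┤
│     │↳ B│
└─────┴───┘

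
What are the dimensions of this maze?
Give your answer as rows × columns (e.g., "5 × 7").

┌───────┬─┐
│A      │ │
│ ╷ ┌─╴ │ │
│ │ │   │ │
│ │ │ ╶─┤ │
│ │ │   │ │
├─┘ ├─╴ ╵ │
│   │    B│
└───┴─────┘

Counting the maze dimensions:
Rows (vertical): 4
Columns (horizontal): 5
Dimensions: 4 × 5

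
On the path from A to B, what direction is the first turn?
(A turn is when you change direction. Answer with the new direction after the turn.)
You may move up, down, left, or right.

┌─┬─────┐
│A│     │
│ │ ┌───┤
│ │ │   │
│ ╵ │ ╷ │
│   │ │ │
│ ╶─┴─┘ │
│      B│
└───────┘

Directions: down, down, down, right, right, right
First turn direction: right

Solution:

┌─┬─────┐
│A│     │
│ │ ┌───┤
│↓│ │   │
│ ╵ │ ╷ │
│↓  │ │ │
│ ╶─┴─┘ │
│↳ → → B│
└───────┘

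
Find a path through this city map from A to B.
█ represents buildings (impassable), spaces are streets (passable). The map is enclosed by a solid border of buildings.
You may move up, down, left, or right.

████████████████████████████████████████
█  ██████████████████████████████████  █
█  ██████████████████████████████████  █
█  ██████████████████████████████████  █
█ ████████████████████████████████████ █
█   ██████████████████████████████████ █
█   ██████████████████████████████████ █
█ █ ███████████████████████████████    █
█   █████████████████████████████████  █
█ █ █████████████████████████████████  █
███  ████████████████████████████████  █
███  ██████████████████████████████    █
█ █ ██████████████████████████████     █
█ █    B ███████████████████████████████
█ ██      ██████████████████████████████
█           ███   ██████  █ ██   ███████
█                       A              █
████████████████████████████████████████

Finding the shortest path from A to B:
Movement: cardinal only
Path length: 20 steps
Directions: left → left → left → left → left → left → left → left → left → left → left → left → left → up → left → left → up → left → up → left

Solution:

████████████████████████████████████████
█  ██████████████████████████████████  █
█  ██████████████████████████████████  █
█  ██████████████████████████████████  █
█ ████████████████████████████████████ █
█   ██████████████████████████████████ █
█   ██████████████████████████████████ █
█ █ ███████████████████████████████    █
█   █████████████████████████████████  █
█ █ █████████████████████████████████  █
███  ████████████████████████████████  █
███  ██████████████████████████████    █
█ █ ██████████████████████████████     █
█ █    B↰███████████████████████████████
█ ██    ↑↰██████████████████████████████
█        ↑←↰███   ██████  █ ██   ███████
█          ↑←←←←←←←←←←←←A              █
████████████████████████████████████████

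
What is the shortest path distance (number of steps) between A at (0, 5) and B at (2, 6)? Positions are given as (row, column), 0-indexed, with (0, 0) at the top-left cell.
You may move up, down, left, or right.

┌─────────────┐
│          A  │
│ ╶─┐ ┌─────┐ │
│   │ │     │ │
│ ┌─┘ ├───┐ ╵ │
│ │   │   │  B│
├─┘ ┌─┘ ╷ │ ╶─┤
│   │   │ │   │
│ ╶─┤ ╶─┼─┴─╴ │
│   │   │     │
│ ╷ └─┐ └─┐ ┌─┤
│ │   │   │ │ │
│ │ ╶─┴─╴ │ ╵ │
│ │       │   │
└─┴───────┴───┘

Finding path from (0, 5) to (2, 6):
Path: (0,5) → (0,6) → (1,6) → (2,6)
Distance: 3 steps

Solution:

┌─────────────┐
│          A ↓│
│ ╶─┐ ┌─────┐ │
│   │ │     │↓│
│ ┌─┘ ├───┐ ╵ │
│ │   │   │  B│
├─┘ ┌─┘ ╷ │ ╶─┤
│   │   │ │   │
│ ╶─┤ ╶─┼─┴─╴ │
│   │   │     │
│ ╷ └─┐ └─┐ ┌─┤
│ │   │   │ │ │
│ │ ╶─┴─╴ │ ╵ │
│ │       │   │
└─┴───────┴───┘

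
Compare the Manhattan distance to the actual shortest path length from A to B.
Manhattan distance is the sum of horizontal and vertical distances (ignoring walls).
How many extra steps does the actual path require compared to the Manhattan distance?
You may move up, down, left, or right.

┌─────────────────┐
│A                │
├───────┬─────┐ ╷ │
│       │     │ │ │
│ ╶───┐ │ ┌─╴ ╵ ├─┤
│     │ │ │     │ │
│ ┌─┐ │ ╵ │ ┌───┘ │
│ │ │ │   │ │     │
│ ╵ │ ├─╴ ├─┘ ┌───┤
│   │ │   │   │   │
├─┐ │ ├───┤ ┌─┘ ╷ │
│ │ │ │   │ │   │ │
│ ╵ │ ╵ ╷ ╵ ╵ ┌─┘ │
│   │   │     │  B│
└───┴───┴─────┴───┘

Manhattan distance: |6 - 0| + |8 - 0| = 14
Actual path length: 40
Extra steps: 40 - 14 = 26

Solution:

┌─────────────────┐
│A → → → → → → ↓  │
├───────┬─────┐ ╷ │
│↓ ← ← ↰│↓ ← ↰│↓│ │
│ ╶───┐ │ ┌─╴ ╵ ├─┤
│↳ → ↓│↑│↓│  ↑ ↲│ │
│ ┌─┐ │ ╵ │ ┌───┘ │
│ │ │↓│↑ ↲│ │     │
│ ╵ │ ├─╴ ├─┘ ┌───┤
│   │↓│   │   │↱ ↓│
├─┐ │ ├───┤ ┌─┘ ╷ │
│ │ │↓│↱ ↓│ │↱ ↑│↓│
│ ╵ │ ╵ ╷ ╵ ╵ ┌─┘ │
│   │↳ ↑│↳ → ↑│  B│
└───┴───┴─────┴───┘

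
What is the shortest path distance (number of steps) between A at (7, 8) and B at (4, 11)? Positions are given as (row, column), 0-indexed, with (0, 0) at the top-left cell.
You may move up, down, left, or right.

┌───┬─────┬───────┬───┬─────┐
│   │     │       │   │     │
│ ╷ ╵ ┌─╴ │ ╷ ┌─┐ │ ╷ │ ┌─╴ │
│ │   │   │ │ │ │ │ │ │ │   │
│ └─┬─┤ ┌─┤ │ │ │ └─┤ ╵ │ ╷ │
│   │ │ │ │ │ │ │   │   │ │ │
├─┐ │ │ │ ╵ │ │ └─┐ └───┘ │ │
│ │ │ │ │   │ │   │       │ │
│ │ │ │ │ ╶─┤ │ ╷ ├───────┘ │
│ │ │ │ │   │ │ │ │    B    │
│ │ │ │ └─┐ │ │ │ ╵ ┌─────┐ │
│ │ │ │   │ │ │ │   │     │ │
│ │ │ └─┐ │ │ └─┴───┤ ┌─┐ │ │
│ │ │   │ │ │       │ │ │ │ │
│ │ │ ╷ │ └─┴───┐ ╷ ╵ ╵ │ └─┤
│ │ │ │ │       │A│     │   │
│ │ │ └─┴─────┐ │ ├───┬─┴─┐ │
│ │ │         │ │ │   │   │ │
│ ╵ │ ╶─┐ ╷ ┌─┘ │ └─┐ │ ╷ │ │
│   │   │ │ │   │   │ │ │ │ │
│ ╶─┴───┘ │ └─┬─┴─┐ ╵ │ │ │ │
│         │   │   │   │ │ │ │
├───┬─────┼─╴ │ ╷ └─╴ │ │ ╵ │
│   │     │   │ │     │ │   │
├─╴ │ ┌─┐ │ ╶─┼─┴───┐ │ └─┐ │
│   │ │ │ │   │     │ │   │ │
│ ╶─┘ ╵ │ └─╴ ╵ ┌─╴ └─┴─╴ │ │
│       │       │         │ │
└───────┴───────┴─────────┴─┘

Finding path from (7, 8) to (4, 11):
Path: (7,8) → (6,8) → (6,7) → (6,6) → (5,6) → (4,6) → (3,6) → (2,6) → (1,6) → (0,6) → (0,7) → (0,8) → (1,8) → (2,8) → (2,9) → (3,9) → (3,10) → (3,11) → (3,12) → (2,12) → (1,12) → (1,13) → (2,13) → (3,13) → (4,13) → (4,12) → (4,11)
Distance: 26 steps

Solution:

┌───┬─────┬───────┬───┬─────┐
│   │     │  ↱ → ↓│   │     │
│ ╷ ╵ ┌─╴ │ ╷ ┌─┐ │ ╷ │ ┌─╴ │
│ │   │   │ │↑│ │↓│ │ │ │↱ ↓│
│ └─┬─┤ ┌─┤ │ │ │ └─┤ ╵ │ ╷ │
│   │ │ │ │ │↑│ │↳ ↓│   │↑│↓│
├─┐ │ │ │ ╵ │ │ └─┐ └───┘ │ │
│ │ │ │ │   │↑│   │↳ → → ↑│↓│
│ │ │ │ │ ╶─┤ │ ╷ ├───────┘ │
│ │ │ │ │   │↑│ │ │    B ← ↲│
│ │ │ │ └─┐ │ │ │ ╵ ┌─────┐ │
│ │ │ │   │ │↑│ │   │     │ │
│ │ │ └─┐ │ │ └─┴───┤ ┌─┐ │ │
│ │ │   │ │ │↑ ← ↰  │ │ │ │ │
│ │ │ ╷ │ └─┴───┐ ╷ ╵ ╵ │ └─┤
│ │ │ │ │       │A│     │   │
│ │ │ └─┴─────┐ │ ├───┬─┴─┐ │
│ │ │         │ │ │   │   │ │
│ ╵ │ ╶─┐ ╷ ┌─┘ │ └─┐ │ ╷ │ │
│   │   │ │ │   │   │ │ │ │ │
│ ╶─┴───┘ │ └─┬─┴─┐ ╵ │ │ │ │
│         │   │   │   │ │ │ │
├───┬─────┼─╴ │ ╷ └─╴ │ │ ╵ │
│   │     │   │ │     │ │   │
├─╴ │ ┌─┐ │ ╶─┼─┴───┐ │ └─┐ │
│   │ │ │ │   │     │ │   │ │
│ ╶─┘ ╵ │ └─╴ ╵ ┌─╴ └─┴─╴ │ │
│       │       │         │ │
└───────┴───────┴─────────┴─┘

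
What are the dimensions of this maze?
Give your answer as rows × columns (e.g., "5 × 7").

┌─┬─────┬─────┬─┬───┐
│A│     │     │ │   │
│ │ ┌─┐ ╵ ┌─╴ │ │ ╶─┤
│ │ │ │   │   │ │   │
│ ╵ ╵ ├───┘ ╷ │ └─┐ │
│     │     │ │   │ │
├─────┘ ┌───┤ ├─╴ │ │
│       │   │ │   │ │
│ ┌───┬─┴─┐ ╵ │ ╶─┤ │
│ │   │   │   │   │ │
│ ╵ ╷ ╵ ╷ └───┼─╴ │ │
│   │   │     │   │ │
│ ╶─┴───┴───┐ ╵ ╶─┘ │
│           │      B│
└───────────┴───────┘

Counting the maze dimensions:
Rows (vertical): 7
Columns (horizontal): 10
Dimensions: 7 × 10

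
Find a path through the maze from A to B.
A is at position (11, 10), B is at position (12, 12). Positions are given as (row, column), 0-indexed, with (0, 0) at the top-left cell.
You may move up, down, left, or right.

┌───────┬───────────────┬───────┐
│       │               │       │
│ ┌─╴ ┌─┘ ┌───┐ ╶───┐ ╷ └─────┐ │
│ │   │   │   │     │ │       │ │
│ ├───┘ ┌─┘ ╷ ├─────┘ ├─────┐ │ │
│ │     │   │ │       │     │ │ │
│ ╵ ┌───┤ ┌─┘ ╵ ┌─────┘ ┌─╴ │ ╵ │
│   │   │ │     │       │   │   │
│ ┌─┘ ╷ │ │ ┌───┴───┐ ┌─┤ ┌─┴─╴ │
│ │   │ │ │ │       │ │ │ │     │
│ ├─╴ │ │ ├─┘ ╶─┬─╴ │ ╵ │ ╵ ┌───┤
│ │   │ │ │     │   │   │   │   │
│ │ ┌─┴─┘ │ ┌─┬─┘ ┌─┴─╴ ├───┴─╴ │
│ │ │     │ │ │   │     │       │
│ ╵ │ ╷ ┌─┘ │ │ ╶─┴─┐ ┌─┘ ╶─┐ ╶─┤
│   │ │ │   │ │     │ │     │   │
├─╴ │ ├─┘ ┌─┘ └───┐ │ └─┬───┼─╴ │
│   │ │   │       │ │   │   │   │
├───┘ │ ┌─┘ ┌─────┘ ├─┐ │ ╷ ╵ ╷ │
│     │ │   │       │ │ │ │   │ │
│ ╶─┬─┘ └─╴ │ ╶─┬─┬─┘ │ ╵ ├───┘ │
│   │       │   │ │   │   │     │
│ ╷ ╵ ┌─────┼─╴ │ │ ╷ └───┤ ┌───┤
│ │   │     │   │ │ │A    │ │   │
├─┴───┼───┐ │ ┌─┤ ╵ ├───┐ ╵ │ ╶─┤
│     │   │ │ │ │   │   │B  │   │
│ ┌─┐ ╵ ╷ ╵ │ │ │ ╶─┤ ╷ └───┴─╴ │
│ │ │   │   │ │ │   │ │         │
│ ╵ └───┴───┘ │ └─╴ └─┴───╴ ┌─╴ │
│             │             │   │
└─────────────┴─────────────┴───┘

Finding the shortest path from (11, 10) to (12, 12):
Path length: 3 steps
Directions: right → right → down

Solution:

┌───────┬───────────────┬───────┐
│       │               │       │
│ ┌─╴ ┌─┘ ┌───┐ ╶───┐ ╷ └─────┐ │
│ │   │   │   │     │ │       │ │
│ ├───┘ ┌─┘ ╷ ├─────┘ ├─────┐ │ │
│ │     │   │ │       │     │ │ │
│ ╵ ┌───┤ ┌─┘ ╵ ┌─────┘ ┌─╴ │ ╵ │
│   │   │ │     │       │   │   │
│ ┌─┘ ╷ │ │ ┌───┴───┐ ┌─┤ ┌─┴─╴ │
│ │   │ │ │ │       │ │ │ │     │
│ ├─╴ │ │ ├─┘ ╶─┬─╴ │ ╵ │ ╵ ┌───┤
│ │   │ │ │     │   │   │   │   │
│ │ ┌─┴─┘ │ ┌─┬─┘ ┌─┴─╴ ├───┴─╴ │
│ │ │     │ │ │   │     │       │
│ ╵ │ ╷ ┌─┘ │ │ ╶─┴─┐ ┌─┘ ╶─┐ ╶─┤
│   │ │ │   │ │     │ │     │   │
├─╴ │ ├─┘ ┌─┘ └───┐ │ └─┬───┼─╴ │
│   │ │   │       │ │   │   │   │
├───┘ │ ┌─┘ ┌─────┘ ├─┐ │ ╷ ╵ ╷ │
│     │ │   │       │ │ │ │   │ │
│ ╶─┬─┘ └─╴ │ ╶─┬─┬─┘ │ ╵ ├───┘ │
│   │       │   │ │   │   │     │
│ ╷ ╵ ┌─────┼─╴ │ │ ╷ └───┤ ┌───┤
│ │   │     │   │ │ │A → ↓│ │   │
├─┴───┼───┐ │ ┌─┤ ╵ ├───┐ ╵ │ ╶─┤
│     │   │ │ │ │   │   │B  │   │
│ ┌─┐ ╵ ╷ ╵ │ │ │ ╶─┤ ╷ └───┴─╴ │
│ │ │   │   │ │ │   │ │         │
│ ╵ └───┴───┘ │ └─╴ └─┴───╴ ┌─╴ │
│             │             │   │
└─────────────┴─────────────┴───┘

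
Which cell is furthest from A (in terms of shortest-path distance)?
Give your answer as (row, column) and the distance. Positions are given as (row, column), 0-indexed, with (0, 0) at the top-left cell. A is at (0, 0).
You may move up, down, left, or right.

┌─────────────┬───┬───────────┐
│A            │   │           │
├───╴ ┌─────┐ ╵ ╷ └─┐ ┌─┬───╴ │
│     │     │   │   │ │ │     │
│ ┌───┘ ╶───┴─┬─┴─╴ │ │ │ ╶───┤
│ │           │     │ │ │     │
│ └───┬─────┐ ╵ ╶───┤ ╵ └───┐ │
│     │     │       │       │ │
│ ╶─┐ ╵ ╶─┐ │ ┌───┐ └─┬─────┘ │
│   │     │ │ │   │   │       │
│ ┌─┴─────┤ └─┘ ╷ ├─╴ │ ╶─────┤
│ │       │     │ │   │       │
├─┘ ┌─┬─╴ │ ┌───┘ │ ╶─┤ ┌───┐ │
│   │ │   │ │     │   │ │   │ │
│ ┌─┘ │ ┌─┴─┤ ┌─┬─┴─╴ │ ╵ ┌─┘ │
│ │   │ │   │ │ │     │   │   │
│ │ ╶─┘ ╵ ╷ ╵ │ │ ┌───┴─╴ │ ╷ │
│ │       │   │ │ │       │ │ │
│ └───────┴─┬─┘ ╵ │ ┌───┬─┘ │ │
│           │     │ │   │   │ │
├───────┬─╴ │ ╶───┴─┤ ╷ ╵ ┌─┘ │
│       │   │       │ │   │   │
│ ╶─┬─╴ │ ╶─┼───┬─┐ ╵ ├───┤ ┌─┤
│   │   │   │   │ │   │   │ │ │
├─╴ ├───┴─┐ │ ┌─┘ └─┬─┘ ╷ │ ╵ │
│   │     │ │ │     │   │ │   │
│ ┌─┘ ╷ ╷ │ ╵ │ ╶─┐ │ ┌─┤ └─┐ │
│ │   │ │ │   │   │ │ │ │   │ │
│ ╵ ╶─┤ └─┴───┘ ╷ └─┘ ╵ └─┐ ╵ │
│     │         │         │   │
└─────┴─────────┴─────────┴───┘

Computing BFS distances from A to all cells:
Furthest cell: (11, 2)
Distance: 93 steps

Path from A to the furthest cell:

┌─────────────┬───┬───────────┐
│A → → → → → ↓│↱ ↓│           │
├───╴ ┌─────┐ ╵ ╷ └─┐ ┌─┬───╴ │
│     │     │↳ ↑│↳ ↓│ │ │     │
│ ┌───┘ ╶───┴─┬─┴─╴ │ │ │ ╶───┤
│ │           │↓ ← ↲│ │ │     │
│ └───┬─────┐ ╵ ╶───┤ ╵ └───┐ │
│     │     │  ↳ → ↓│       │ │
│ ╶─┐ ╵ ╶─┐ │ ┌───┐ └─┬─────┘ │
│   │     │ │ │   │↳ ↓│       │
│ ┌─┴─────┤ └─┘ ╷ ├─╴ │ ╶─────┤
│ │       │     │ │↓ ↲│       │
├─┘ ┌─┬─╴ │ ┌───┘ │ ╶─┤ ┌───┐ │
│   │ │   │ │     │↳ ↓│ │   │ │
│ ┌─┘ │ ┌─┴─┤ ┌─┬─┴─╴ │ ╵ ┌─┘ │
│ │   │ │   │ │ │↓ ← ↲│   │↱ ↓│
│ │ ╶─┘ ╵ ╷ ╵ │ │ ┌───┴─╴ │ ╷ │
│ │       │   │ │↓│       │↑│↓│
│ └───────┴─┬─┘ ╵ │ ┌───┬─┘ │ │
│           │↓ ← ↲│ │↱ ↓│↱ ↑│↓│
├───────┬─╴ │ ╶───┴─┤ ╷ ╵ ┌─┘ │
│↱ → → ↓│   │↳ → → ↓│↑│↳ ↑│↓ ↲│
│ ╶─┬─╴ │ ╶─┼───┬─┐ ╵ ├───┤ ┌─┤
│↑ ↰│B ↲│   │   │ │↳ ↑│↓ ↰│↓│ │
├─╴ ├───┴─┐ │ ┌─┘ └─┬─┘ ╷ │ ╵ │
│↱ ↑│↓ ↰  │ │ │     │↓ ↲│↑│↳ ↓│
│ ┌─┘ ╷ ╷ │ ╵ │ ╶─┐ │ ┌─┤ └─┐ │
│↑│↓ ↲│↑│ │   │↓ ↰│ │↓│ │↑ ↰│↓│
│ ╵ ╶─┤ └─┴───┘ ╷ └─┘ ╵ └─┐ ╵ │
│↑ ↲  │↑ ← ← ← ↲│↑ ← ↲    │↑ ↲│
└─────┴─────────┴─────────┴───┘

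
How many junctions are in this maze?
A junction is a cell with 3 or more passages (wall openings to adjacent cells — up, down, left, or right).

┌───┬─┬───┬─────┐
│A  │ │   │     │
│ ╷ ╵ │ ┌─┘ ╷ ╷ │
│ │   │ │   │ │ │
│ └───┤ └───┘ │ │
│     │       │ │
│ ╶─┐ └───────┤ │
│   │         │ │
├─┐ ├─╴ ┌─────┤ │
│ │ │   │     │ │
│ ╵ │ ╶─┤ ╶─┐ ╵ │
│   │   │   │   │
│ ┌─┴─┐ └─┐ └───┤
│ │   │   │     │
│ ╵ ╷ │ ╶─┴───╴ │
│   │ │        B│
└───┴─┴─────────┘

Checking each cell for number of passages:

Junctions found (3+ passages):
  (0, 6): 3 passages
  (2, 0): 3 passages
  (3, 3): 3 passages
  (5, 0): 3 passages
  (6, 3): 3 passages
Total junctions: 5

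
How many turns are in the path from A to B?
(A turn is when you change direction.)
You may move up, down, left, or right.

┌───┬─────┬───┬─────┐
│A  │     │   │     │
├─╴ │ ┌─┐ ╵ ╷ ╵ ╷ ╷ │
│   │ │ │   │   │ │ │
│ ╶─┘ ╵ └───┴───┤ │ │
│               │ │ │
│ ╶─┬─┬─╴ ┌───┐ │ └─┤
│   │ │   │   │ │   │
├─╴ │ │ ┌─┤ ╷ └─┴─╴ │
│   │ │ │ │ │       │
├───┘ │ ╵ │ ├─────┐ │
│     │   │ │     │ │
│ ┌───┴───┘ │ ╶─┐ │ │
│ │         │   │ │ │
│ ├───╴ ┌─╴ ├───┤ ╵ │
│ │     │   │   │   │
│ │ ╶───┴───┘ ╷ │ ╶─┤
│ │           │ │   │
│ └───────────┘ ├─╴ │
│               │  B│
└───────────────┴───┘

Directions: right, down, left, down, right, right, up, up, right, right, down, right, up, right, down, right, up, right, down, down, down, right, down, down, down, down, left, down, right, down
Number of turns: 21

Solution:

┌───┬─────┬───┬─────┐
│A ↓│↱ → ↓│↱ ↓│↱ ↓  │
├─╴ │ ┌─┐ ╵ ╷ ╵ ╷ ╷ │
│↓ ↲│↑│ │↳ ↑│↳ ↑│↓│ │
│ ╶─┘ ╵ └───┴───┤ │ │
│↳ → ↑          │↓│ │
│ ╶─┬─┬─╴ ┌───┐ │ └─┤
│   │ │   │   │ │↳ ↓│
├─╴ │ │ ┌─┤ ╷ └─┴─╴ │
│   │ │ │ │ │      ↓│
├───┘ │ ╵ │ ├─────┐ │
│     │   │ │     │↓│
│ ┌───┴───┘ │ ╶─┐ │ │
│ │         │   │ │↓│
│ ├───╴ ┌─╴ ├───┤ ╵ │
│ │     │   │   │↓ ↲│
│ │ ╶───┴───┘ ╷ │ ╶─┤
│ │           │ │↳ ↓│
│ └───────────┘ ├─╴ │
│               │  B│
└───────────────┴───┘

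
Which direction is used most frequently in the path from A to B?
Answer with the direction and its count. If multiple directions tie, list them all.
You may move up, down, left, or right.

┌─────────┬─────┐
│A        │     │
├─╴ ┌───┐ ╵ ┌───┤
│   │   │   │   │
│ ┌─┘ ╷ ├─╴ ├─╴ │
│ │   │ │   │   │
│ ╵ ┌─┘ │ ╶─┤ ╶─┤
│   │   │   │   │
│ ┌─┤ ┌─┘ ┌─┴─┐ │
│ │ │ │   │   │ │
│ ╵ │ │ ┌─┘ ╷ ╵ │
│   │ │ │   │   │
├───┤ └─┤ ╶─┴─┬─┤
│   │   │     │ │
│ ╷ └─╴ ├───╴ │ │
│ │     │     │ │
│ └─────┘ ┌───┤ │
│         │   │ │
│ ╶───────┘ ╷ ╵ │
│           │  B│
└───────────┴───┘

Directions: right, down, left, down, down, right, up, right, up, right, down, down, left, down, down, down, right, down, left, left, up, left, down, down, down, right, right, right, right, right, up, right, down, right
Counts: {'right': 12, 'down': 13, 'left': 5, 'up': 4}
Most common: down (13 times)

Solution:

┌─────────┬─────┐
│A ↓      │     │
├─╴ ┌───┐ ╵ ┌───┤
│↓ ↲│↱ ↓│   │   │
│ ┌─┘ ╷ ├─╴ ├─╴ │
│↓│↱ ↑│↓│   │   │
│ ╵ ┌─┘ │ ╶─┤ ╶─┤
│↳ ↑│↓ ↲│   │   │
│ ┌─┤ ┌─┘ ┌─┴─┐ │
│ │ │↓│   │   │ │
│ ╵ │ │ ┌─┘ ╷ ╵ │
│   │↓│ │   │   │
├───┤ └─┤ ╶─┴─┬─┤
│↓ ↰│↳ ↓│     │ │
│ ╷ └─╴ ├───╴ │ │
│↓│↑ ← ↲│     │ │
│ └─────┘ ┌───┤ │
│↓        │↱ ↓│ │
│ ╶───────┘ ╷ ╵ │
│↳ → → → → ↑│↳ B│
└───────────┴───┘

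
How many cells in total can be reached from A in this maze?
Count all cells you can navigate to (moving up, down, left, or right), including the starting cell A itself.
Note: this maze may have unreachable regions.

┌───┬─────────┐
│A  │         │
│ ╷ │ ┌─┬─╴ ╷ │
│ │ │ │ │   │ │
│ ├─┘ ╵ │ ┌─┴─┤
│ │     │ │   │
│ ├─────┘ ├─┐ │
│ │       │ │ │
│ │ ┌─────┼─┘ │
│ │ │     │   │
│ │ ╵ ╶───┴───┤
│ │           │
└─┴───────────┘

Using BFS/flood-fill to find all reachable cells from A:
Maze size: 6 × 7 = 42 total cells
34 cell(s) are walled off and cannot be reached from A.
Reachable cells: 8

Reachable region (· marks reachable cells):

┌───┬─────────┐
│A ·│         │
│ ╷ │ ┌─┬─╴ ╷ │
│·│·│ │ │   │ │
│ ├─┘ ╵ │ ┌─┴─┤
│·│     │ │   │
│ ├─────┘ ├─┐ │
│·│       │ │ │
│ │ ┌─────┼─┘ │
│·│ │     │   │
│ │ ╵ ╶───┴───┤
│·│           │
└─┴───────────┘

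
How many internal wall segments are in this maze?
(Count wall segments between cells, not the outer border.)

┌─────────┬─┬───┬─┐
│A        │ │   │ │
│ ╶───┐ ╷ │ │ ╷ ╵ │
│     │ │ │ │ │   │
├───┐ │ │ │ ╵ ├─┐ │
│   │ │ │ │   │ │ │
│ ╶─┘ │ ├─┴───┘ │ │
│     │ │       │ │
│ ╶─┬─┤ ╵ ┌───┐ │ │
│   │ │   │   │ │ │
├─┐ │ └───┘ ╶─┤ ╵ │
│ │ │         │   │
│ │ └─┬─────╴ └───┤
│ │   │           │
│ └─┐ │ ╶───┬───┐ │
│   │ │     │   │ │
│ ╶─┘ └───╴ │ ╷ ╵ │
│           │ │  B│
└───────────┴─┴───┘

Counting internal wall segments:
Total internal walls: 64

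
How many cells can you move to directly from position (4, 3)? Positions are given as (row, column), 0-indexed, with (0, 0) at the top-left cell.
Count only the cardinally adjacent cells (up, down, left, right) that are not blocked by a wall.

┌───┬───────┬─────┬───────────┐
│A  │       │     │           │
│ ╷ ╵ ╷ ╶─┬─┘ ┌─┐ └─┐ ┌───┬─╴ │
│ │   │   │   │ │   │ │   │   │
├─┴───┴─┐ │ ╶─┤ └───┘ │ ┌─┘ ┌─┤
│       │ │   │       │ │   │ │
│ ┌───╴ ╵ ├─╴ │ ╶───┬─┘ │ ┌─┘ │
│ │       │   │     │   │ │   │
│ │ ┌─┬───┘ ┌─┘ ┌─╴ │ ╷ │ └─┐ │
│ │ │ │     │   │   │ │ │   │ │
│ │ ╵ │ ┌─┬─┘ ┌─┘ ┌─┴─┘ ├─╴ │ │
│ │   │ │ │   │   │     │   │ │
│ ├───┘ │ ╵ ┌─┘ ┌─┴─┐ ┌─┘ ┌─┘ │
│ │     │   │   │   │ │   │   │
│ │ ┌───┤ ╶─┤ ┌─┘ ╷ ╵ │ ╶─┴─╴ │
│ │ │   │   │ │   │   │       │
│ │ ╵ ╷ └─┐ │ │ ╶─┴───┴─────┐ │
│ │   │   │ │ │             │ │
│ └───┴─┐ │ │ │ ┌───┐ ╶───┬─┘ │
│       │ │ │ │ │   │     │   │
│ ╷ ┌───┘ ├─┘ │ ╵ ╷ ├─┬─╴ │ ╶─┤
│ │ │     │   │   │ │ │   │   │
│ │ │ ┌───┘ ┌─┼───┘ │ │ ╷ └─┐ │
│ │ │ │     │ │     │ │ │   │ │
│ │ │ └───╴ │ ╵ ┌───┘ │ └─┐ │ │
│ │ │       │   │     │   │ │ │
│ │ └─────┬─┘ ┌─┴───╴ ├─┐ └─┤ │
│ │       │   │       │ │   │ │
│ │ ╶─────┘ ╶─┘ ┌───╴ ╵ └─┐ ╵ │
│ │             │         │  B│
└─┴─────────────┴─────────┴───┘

Checking passable neighbors of (4, 3):
Neighbors: (5, 3), (4, 4)
Count: 2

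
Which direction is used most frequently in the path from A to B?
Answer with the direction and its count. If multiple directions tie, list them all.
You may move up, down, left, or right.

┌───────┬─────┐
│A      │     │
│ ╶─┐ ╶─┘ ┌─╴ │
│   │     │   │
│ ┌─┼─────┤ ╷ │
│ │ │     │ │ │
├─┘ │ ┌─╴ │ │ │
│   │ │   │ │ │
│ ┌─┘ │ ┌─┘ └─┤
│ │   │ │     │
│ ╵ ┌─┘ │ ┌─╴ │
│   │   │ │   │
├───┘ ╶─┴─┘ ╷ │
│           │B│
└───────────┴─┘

Directions: right, right, down, right, right, up, right, right, down, left, down, down, down, right, down, down
Counts: {'right': 7, 'down': 7, 'up': 1, 'left': 1}
Most common: down and right (tied at 7 times each)

Solution:

┌───────┬─────┐
│A → ↓  │↱ → ↓│
│ ╶─┐ ╶─┘ ┌─╴ │
│   │↳ → ↑│↓ ↲│
│ ┌─┼─────┤ ╷ │
│ │ │     │↓│ │
├─┘ │ ┌─╴ │ │ │
│   │ │   │↓│ │
│ ┌─┘ │ ┌─┘ └─┤
│ │   │ │  ↳ ↓│
│ ╵ ┌─┘ │ ┌─╴ │
│   │   │ │  ↓│
├───┘ ╶─┴─┘ ╷ │
│           │B│
└───────────┴─┘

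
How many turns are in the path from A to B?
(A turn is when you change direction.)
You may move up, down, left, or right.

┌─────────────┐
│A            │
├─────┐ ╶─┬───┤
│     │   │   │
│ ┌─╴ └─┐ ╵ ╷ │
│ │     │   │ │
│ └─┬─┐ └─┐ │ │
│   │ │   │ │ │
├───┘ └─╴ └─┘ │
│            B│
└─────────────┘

Directions: right, right, right, down, right, down, right, up, right, down, down, down
Number of turns: 7

Solution:

┌─────────────┐
│A → → ↓      │
├─────┐ ╶─┬───┤
│     │↳ ↓│↱ ↓│
│ ┌─╴ └─┐ ╵ ╷ │
│ │     │↳ ↑│↓│
│ └─┬─┐ └─┐ │ │
│   │ │   │ │↓│
├───┘ └─╴ └─┘ │
│            B│
└─────────────┘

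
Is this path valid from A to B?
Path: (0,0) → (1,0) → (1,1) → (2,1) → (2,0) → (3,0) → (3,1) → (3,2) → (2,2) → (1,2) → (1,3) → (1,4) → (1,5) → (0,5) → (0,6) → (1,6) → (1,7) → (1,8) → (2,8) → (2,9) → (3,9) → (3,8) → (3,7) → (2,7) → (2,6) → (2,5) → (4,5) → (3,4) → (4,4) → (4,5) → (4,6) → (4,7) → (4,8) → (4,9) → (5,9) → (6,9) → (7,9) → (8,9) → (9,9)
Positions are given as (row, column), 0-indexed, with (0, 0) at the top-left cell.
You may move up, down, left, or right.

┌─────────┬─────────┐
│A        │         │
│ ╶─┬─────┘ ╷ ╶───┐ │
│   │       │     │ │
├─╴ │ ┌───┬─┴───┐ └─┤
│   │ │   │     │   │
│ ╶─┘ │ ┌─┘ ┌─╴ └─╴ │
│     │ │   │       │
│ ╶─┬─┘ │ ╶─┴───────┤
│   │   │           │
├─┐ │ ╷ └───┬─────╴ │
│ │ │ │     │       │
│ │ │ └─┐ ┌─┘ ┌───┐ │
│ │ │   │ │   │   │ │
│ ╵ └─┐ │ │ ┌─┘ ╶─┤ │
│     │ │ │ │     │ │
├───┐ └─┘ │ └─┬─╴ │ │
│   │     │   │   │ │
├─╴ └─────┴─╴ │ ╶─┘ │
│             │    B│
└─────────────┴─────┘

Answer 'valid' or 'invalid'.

Checking path validity:
Result: Invalid move at step 26: cannot move from (2, 5) to (4, 5).

invalid

Correct solution:

┌─────────┬─────────┐
│A        │↱ ↓      │
│ ╶─┬─────┘ ╷ ╶───┐ │
│↳ ↓│↱ → → ↑│↳ → ↓│ │
├─╴ │ ┌───┬─┴───┐ └─┤
│↓ ↲│↑│   │↓ ← ↰│↳ ↓│
│ ╶─┘ │ ┌─┘ ┌─╴ └─╴ │
│↳ → ↑│ │↓ ↲│  ↑ ← ↲│
│ ╶─┬─┘ │ ╶─┴───────┤
│   │   │↳ → → → → ↓│
├─┐ │ ╷ └───┬─────╴ │
│ │ │ │     │      ↓│
│ │ │ └─┐ ┌─┘ ┌───┐ │
│ │ │   │ │   │   │↓│
│ ╵ └─┐ │ │ ┌─┘ ╶─┤ │
│     │ │ │ │     │↓│
├───┐ └─┘ │ └─┬─╴ │ │
│   │     │   │   │↓│
├─╴ └─────┴─╴ │ ╶─┘ │
│             │    B│
└─────────────┴─────┘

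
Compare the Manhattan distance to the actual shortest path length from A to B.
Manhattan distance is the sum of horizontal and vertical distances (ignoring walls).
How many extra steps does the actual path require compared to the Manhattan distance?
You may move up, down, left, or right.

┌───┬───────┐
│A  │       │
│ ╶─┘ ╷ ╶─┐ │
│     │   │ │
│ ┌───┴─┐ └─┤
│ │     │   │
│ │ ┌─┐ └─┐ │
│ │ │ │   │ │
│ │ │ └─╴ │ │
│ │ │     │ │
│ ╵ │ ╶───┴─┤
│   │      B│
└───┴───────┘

Manhattan distance: |5 - 0| + |5 - 0| = 10
Actual path length: 20
Extra steps: 20 - 10 = 10

Solution:

┌───┬───────┐
│A  │       │
│ ╶─┘ ╷ ╶─┐ │
│↓    │   │ │
│ ┌───┴─┐ └─┤
│↓│↱ → ↓│   │
│ │ ┌─┐ └─┐ │
│↓│↑│ │↳ ↓│ │
│ │ │ └─╴ │ │
│↓│↑│↓ ← ↲│ │
│ ╵ │ ╶───┴─┤
│↳ ↑│↳ → → B│
└───┴───────┘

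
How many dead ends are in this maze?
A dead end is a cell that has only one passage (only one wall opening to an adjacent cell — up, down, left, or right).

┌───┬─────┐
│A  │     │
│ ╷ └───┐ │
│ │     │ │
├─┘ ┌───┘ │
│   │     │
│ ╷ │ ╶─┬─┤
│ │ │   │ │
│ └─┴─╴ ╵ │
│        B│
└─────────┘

Checking each cell for number of passages:

Dead ends found at positions:
  (0, 2)
  (1, 0)
  (1, 3)
  (3, 1)
  (3, 4)
Total dead ends: 5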